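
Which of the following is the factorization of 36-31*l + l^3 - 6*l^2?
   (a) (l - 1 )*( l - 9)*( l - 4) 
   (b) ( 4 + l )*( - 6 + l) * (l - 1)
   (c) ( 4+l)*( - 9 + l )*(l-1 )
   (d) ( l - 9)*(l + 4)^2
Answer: c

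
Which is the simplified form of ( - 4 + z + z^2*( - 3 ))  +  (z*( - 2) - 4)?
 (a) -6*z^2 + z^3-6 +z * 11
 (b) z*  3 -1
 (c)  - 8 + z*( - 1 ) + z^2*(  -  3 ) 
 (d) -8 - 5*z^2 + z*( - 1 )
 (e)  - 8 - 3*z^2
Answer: c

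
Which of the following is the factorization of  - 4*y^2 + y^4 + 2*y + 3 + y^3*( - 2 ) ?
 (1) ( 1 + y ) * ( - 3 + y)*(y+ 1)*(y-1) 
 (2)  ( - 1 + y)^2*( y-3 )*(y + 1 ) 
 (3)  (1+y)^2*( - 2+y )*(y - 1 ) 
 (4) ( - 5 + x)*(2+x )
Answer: 1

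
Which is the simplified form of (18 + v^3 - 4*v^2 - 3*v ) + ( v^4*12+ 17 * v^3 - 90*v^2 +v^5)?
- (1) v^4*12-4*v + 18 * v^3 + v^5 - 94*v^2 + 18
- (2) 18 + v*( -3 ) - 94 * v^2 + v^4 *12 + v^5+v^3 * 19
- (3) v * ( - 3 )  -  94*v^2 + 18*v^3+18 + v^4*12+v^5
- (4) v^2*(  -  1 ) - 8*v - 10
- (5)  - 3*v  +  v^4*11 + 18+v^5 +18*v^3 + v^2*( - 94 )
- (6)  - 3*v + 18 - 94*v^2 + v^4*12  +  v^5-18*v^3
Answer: 3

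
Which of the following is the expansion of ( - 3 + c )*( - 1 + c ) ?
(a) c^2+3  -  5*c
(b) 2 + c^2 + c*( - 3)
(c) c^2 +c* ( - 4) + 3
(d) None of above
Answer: c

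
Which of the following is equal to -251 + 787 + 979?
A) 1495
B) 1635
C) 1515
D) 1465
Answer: C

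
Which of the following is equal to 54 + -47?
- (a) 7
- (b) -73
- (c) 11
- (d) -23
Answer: a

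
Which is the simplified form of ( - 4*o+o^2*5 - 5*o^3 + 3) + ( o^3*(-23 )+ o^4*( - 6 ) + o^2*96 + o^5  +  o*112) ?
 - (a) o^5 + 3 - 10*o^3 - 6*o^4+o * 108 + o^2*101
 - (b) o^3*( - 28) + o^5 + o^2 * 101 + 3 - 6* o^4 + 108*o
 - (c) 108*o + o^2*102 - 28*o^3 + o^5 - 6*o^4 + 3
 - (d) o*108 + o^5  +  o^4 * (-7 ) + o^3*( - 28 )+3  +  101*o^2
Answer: b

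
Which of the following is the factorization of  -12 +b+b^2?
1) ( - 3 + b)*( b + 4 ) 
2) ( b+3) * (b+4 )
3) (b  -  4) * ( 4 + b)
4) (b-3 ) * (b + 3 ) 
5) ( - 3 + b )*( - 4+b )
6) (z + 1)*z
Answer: 1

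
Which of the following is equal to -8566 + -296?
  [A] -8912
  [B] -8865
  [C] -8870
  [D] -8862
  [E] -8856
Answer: D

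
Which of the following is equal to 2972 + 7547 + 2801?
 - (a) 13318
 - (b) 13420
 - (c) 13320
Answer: c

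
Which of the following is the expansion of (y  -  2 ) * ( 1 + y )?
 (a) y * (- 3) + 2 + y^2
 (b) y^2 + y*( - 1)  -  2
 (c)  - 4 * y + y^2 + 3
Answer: b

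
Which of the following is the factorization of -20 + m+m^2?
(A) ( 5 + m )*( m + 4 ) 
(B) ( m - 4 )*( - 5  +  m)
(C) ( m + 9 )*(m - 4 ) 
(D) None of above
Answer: D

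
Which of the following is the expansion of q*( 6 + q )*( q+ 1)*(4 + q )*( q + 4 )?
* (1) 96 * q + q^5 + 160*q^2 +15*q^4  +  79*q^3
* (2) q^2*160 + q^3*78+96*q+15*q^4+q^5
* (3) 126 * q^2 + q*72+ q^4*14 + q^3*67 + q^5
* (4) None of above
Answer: 2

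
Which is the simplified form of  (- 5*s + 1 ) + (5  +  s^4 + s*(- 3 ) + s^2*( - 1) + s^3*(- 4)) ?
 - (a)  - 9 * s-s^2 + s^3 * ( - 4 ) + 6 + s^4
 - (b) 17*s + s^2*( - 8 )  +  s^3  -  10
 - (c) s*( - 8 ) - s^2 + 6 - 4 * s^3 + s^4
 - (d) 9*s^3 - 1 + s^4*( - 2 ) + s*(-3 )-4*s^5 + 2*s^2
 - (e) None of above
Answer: c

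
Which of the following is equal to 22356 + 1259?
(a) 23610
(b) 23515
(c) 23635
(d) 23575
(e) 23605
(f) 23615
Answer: f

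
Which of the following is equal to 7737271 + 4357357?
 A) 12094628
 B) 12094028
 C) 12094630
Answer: A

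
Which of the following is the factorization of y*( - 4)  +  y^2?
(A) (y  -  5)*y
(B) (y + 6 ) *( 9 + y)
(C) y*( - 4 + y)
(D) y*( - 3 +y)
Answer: C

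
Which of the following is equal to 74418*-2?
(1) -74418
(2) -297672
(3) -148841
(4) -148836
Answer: 4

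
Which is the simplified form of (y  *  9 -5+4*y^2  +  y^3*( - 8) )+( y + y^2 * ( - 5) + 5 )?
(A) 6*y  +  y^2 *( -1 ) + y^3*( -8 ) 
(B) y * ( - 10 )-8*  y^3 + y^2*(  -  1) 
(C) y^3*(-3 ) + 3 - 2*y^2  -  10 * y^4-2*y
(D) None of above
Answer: D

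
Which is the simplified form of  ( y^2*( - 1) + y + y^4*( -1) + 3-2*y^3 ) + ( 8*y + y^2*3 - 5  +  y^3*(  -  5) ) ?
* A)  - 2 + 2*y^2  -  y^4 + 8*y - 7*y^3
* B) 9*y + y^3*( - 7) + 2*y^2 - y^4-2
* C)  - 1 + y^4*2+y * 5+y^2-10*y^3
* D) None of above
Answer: B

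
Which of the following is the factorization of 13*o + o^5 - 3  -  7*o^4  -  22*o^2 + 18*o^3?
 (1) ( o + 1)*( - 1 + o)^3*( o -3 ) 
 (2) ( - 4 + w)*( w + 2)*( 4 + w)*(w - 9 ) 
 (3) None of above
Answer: 3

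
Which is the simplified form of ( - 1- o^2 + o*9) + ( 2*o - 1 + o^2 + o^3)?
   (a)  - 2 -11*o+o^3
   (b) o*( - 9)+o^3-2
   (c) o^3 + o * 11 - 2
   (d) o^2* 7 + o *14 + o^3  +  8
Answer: c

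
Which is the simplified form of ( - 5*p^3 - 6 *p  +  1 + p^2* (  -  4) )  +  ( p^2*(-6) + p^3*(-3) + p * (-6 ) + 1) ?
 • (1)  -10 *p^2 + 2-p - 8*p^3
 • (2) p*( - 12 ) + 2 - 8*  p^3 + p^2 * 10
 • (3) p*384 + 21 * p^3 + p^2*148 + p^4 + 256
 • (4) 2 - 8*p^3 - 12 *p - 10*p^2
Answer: 4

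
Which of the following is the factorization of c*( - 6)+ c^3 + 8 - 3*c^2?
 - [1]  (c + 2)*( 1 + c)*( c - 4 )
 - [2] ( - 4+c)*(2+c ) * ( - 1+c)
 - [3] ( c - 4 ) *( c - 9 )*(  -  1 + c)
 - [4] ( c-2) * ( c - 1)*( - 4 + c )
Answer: 2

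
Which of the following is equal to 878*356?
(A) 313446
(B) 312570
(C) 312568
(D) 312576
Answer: C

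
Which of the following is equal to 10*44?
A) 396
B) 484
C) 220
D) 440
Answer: D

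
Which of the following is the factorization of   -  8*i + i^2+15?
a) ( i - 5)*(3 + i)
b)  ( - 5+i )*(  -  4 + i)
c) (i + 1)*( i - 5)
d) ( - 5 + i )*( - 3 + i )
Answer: d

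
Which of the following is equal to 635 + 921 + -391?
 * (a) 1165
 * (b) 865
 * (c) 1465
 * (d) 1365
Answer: a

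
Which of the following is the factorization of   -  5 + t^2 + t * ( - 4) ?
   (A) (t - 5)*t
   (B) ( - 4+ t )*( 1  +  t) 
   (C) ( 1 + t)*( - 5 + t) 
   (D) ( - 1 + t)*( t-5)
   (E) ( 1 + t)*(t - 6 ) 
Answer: C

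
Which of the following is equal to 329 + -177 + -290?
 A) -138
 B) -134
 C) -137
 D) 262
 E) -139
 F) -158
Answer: A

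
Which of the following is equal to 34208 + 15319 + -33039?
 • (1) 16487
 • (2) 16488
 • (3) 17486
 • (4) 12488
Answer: 2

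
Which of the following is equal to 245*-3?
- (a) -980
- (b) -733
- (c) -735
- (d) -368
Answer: c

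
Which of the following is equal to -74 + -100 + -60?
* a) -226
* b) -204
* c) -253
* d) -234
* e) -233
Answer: d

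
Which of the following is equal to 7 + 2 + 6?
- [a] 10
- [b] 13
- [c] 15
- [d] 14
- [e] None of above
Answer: c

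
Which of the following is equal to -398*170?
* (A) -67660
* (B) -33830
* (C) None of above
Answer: A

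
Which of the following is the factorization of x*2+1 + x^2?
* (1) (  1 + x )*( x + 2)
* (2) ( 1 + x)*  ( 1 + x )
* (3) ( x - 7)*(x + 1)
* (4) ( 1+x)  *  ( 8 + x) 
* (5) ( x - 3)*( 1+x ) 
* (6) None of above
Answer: 2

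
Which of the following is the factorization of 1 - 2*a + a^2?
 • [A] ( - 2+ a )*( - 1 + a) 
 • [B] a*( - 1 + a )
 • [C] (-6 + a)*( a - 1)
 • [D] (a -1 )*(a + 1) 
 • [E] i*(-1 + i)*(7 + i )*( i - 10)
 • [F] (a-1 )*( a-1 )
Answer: F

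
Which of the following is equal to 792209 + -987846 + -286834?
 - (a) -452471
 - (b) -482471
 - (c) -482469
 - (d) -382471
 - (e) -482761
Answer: b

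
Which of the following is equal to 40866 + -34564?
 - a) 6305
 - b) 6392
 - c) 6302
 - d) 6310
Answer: c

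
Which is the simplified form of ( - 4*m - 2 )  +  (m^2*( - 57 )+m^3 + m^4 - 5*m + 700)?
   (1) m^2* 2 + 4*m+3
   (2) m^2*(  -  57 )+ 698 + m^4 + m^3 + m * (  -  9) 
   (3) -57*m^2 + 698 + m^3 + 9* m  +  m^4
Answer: 2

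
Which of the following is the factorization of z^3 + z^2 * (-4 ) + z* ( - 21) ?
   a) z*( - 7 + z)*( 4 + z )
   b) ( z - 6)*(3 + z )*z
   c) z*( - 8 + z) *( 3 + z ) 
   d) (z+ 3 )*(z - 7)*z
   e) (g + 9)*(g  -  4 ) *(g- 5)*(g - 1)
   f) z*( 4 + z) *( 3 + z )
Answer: d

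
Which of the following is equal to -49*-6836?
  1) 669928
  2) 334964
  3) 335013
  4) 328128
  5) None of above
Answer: 2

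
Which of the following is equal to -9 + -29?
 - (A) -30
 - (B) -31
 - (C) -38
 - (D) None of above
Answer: C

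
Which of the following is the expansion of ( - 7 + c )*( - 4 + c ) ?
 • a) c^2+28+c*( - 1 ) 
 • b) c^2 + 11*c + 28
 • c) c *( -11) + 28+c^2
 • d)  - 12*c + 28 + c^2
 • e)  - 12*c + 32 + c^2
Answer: c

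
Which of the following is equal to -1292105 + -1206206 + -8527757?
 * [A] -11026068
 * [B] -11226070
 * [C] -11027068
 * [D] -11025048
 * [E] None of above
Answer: A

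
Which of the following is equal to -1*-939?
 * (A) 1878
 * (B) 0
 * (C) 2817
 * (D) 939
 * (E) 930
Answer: D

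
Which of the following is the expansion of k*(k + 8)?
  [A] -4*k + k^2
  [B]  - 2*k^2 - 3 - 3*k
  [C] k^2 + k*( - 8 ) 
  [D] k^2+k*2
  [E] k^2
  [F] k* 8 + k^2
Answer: F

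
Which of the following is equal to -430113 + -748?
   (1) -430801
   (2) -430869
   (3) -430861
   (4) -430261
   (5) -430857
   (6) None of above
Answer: 3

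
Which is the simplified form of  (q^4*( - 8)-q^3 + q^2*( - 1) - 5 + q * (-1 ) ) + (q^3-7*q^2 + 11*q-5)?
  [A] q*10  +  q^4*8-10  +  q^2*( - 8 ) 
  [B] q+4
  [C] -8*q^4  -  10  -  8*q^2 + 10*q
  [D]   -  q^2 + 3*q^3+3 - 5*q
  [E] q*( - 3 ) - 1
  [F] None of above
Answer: C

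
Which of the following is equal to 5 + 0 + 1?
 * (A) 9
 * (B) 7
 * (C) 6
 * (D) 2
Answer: C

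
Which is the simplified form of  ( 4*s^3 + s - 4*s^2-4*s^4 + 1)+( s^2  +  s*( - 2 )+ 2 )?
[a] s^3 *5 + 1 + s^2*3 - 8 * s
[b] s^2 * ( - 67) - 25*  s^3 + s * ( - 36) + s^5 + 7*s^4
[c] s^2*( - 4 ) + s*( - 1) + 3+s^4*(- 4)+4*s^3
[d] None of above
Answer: d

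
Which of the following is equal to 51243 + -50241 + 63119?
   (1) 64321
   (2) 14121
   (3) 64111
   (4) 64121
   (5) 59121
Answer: 4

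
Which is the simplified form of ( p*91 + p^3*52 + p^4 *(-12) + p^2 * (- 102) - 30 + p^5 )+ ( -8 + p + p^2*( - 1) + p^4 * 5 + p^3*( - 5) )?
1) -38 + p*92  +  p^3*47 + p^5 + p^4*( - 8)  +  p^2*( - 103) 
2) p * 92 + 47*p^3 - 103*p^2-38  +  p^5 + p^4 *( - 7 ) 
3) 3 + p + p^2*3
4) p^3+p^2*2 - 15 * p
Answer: 2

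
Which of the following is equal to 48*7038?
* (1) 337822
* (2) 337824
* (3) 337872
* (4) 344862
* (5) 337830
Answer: 2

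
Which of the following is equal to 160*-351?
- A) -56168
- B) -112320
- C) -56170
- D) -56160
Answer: D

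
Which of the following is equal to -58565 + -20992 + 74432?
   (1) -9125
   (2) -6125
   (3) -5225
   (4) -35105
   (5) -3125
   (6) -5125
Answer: 6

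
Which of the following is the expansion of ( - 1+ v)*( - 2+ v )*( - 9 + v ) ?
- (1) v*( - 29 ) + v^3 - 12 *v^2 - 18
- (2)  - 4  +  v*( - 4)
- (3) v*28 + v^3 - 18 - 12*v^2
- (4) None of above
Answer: 4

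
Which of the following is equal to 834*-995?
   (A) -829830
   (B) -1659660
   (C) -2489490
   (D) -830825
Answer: A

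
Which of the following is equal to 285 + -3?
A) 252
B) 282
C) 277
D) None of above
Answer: B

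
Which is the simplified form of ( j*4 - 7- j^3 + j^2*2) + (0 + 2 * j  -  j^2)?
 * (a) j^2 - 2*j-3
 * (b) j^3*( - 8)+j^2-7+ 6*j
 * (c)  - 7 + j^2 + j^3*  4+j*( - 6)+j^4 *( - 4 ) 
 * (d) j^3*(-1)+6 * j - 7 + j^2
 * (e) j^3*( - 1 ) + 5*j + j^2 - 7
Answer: d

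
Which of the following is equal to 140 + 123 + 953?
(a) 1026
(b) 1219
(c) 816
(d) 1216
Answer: d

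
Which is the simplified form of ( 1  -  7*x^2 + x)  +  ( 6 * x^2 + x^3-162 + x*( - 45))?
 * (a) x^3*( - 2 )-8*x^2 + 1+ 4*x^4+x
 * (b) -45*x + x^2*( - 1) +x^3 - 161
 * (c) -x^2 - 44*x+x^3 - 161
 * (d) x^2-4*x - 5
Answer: c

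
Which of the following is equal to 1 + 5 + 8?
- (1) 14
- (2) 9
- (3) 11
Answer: 1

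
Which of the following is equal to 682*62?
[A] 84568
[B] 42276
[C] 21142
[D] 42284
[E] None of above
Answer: D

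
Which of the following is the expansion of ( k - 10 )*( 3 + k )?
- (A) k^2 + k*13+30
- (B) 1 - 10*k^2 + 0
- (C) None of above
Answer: C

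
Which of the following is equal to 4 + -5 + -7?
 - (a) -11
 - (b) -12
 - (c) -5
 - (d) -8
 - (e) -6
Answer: d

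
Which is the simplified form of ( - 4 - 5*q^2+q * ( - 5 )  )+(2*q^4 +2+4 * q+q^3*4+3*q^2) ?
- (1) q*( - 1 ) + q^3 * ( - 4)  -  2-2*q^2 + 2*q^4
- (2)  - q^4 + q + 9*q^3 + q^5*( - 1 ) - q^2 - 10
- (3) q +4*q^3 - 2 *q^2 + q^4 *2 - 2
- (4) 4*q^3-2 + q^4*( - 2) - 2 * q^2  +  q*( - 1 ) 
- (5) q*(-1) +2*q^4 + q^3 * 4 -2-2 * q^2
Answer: 5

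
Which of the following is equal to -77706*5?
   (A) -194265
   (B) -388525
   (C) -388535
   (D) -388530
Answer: D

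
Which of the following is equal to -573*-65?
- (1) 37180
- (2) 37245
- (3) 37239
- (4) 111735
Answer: 2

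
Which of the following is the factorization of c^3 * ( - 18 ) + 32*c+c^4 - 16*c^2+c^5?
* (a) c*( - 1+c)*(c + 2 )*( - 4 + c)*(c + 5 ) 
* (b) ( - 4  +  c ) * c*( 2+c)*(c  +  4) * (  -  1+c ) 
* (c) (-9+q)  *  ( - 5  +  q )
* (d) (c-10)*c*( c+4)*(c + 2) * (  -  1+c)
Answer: b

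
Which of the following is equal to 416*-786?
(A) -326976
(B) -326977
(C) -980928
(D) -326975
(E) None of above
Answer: A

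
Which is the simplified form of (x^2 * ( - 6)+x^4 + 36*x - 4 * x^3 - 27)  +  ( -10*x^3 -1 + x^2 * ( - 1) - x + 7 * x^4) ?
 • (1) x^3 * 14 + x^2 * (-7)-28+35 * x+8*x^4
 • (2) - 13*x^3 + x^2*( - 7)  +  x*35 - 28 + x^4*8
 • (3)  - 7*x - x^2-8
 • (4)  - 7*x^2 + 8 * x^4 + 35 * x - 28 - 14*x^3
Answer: 4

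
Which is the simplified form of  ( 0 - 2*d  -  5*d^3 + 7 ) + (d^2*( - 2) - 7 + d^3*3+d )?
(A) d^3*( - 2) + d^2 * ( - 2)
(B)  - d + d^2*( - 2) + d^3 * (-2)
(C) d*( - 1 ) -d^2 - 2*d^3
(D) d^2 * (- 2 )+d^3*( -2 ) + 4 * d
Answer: B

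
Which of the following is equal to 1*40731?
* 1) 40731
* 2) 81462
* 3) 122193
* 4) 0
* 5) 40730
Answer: 1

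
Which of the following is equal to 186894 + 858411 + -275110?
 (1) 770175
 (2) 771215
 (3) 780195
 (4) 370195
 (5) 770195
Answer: 5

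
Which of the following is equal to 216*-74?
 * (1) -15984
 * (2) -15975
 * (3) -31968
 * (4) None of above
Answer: 1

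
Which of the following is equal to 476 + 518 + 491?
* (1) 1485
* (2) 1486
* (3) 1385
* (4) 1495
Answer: 1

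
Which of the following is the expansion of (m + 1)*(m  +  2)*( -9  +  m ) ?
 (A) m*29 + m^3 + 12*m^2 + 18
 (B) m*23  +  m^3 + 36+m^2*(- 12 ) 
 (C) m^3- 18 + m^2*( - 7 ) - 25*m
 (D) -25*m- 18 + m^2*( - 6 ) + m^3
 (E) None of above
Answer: D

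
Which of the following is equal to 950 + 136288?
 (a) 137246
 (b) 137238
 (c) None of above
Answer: b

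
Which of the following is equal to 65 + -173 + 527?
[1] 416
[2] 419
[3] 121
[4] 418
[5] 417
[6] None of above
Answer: 2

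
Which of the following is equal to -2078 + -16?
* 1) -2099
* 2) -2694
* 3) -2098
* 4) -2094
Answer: 4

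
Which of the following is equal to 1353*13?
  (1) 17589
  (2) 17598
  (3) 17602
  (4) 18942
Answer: 1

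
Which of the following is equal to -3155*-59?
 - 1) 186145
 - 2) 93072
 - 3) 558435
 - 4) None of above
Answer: 1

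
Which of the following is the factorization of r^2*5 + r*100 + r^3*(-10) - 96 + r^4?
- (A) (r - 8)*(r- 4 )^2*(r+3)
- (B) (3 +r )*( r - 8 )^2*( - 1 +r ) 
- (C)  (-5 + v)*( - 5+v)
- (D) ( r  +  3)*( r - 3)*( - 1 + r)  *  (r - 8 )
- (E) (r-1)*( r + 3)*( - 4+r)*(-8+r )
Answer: E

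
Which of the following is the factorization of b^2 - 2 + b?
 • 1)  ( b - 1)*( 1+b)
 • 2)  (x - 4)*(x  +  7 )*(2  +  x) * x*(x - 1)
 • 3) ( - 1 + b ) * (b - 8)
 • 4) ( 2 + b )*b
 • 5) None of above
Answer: 5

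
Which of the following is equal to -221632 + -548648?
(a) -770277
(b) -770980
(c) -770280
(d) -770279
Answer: c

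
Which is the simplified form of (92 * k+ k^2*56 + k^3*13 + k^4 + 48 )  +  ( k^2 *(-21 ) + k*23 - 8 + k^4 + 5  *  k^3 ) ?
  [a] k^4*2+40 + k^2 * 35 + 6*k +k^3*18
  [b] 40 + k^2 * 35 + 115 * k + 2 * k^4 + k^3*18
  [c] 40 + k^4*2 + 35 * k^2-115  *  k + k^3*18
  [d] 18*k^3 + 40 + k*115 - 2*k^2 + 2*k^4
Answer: b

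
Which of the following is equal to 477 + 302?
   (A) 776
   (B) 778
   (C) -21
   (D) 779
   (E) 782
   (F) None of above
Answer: D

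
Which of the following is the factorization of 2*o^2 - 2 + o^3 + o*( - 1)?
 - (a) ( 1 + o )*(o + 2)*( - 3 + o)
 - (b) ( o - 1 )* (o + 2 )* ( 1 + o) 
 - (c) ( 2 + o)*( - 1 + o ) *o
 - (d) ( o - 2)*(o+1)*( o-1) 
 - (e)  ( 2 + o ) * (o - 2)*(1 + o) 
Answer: b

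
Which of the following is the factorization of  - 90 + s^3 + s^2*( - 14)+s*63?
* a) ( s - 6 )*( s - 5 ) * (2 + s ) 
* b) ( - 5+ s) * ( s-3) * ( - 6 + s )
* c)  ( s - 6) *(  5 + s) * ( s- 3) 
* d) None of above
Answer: b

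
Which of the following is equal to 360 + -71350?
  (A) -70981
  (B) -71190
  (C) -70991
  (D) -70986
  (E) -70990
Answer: E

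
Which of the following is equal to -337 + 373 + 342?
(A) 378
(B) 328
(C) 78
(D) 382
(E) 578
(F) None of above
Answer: A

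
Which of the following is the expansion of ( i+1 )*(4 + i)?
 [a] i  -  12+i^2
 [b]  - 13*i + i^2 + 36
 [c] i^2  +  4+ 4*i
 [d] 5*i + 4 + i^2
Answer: d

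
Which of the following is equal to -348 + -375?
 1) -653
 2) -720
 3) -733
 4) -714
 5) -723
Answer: 5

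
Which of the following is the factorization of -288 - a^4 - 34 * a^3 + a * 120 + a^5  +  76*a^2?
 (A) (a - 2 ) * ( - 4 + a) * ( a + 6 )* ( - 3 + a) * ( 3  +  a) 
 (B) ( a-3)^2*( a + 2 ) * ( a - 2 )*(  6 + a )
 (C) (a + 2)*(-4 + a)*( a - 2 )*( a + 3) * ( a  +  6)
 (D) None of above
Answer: D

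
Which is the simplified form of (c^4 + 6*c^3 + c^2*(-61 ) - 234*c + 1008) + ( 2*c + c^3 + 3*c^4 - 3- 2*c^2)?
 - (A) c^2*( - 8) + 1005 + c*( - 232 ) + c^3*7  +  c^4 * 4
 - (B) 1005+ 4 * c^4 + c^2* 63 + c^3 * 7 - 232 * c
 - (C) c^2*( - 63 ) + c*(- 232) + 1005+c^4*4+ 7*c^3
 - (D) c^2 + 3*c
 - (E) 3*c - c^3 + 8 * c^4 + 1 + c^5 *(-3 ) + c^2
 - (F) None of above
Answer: C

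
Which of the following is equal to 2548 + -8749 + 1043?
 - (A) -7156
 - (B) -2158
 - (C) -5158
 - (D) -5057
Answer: C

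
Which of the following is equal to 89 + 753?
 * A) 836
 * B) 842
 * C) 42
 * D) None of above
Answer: B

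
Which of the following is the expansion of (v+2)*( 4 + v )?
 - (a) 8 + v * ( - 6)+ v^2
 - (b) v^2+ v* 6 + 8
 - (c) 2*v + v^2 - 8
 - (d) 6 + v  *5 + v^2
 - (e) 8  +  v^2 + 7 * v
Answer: b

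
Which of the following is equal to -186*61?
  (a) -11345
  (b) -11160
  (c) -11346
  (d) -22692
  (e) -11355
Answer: c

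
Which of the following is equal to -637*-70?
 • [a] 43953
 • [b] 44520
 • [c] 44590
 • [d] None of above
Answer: c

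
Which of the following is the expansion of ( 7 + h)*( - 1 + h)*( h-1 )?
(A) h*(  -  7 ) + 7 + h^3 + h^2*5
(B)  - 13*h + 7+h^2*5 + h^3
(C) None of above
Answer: B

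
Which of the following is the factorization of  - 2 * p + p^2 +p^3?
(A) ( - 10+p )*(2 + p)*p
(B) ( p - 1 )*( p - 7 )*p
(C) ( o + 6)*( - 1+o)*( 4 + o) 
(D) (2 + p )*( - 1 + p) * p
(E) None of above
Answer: D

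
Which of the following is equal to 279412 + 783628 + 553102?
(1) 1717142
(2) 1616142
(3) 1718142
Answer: 2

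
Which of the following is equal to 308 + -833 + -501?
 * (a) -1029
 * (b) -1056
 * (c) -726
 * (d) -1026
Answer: d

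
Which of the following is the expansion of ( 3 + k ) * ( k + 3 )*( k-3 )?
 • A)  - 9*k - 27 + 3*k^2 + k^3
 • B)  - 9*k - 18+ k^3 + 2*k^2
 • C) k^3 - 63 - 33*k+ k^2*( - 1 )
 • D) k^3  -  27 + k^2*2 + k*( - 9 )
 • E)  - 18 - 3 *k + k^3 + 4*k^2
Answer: A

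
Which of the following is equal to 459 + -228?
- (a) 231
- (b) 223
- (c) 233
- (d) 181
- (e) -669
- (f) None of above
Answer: a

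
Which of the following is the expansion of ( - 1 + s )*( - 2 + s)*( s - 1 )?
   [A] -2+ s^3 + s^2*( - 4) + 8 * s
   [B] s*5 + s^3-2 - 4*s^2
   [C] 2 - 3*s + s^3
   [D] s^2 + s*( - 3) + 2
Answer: B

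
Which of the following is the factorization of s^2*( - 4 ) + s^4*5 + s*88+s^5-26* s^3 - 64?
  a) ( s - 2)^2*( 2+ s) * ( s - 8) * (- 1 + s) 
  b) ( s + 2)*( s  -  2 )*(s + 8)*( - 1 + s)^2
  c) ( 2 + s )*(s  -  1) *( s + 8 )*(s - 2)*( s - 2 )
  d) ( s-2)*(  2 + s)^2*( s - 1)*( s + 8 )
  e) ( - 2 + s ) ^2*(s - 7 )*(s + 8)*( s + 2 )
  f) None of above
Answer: c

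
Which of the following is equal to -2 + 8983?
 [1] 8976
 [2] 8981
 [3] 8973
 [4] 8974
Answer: 2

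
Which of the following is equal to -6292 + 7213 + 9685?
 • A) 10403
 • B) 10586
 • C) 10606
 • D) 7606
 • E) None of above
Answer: C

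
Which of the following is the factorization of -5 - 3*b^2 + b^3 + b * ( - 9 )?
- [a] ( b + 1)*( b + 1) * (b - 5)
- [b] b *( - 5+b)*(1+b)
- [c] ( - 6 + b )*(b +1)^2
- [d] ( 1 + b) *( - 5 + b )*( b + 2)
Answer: a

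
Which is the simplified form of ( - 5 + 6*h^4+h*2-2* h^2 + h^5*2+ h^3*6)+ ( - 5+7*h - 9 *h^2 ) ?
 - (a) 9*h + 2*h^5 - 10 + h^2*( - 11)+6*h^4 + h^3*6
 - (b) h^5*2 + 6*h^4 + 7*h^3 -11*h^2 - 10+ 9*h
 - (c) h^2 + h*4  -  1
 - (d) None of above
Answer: a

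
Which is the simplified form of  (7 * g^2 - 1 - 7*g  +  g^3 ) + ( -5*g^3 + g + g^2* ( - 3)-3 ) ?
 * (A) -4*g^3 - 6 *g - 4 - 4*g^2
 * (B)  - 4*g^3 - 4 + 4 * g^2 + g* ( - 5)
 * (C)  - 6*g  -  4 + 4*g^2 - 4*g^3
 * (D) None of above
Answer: C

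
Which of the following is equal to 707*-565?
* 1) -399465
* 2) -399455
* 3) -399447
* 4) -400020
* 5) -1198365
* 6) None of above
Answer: 2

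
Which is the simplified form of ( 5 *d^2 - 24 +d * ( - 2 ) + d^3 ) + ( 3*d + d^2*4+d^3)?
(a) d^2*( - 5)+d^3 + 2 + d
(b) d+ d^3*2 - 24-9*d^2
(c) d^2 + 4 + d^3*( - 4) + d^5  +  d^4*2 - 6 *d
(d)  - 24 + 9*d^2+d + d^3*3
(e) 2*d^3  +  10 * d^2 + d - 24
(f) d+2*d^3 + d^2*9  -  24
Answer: f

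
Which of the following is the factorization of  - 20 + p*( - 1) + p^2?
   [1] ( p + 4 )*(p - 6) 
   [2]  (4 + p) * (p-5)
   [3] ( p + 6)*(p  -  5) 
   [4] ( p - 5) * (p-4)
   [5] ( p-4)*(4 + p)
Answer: 2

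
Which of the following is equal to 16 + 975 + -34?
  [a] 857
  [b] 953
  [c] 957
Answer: c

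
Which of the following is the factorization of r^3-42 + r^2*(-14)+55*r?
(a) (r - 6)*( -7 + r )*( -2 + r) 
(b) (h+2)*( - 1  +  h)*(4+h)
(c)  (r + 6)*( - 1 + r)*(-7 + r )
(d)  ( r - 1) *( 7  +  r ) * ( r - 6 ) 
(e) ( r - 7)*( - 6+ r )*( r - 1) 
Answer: e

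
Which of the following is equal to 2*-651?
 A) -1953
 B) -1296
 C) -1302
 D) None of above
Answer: C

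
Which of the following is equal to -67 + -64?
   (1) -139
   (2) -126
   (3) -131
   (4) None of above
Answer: 3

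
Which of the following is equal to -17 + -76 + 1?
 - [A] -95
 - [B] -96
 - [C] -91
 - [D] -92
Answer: D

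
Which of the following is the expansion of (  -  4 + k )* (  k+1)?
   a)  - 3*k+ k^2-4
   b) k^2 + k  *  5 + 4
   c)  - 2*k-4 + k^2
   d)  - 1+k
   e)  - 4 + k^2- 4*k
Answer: a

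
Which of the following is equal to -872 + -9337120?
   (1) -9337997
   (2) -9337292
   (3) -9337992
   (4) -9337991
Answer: 3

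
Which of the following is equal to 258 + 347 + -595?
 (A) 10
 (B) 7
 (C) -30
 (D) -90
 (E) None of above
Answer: A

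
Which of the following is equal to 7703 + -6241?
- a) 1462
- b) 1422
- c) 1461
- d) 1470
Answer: a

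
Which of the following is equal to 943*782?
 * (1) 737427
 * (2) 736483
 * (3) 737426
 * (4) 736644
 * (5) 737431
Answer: 3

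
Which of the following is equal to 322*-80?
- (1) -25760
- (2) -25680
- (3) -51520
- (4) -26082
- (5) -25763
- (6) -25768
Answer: 1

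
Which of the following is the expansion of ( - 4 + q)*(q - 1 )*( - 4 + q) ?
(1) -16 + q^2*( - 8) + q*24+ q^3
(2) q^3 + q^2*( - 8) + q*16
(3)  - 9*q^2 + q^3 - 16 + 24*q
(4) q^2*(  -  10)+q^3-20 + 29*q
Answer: 3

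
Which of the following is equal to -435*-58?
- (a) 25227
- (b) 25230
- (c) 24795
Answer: b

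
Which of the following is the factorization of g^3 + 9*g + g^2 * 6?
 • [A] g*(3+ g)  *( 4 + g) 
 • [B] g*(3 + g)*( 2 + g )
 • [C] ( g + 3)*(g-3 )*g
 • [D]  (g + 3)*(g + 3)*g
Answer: D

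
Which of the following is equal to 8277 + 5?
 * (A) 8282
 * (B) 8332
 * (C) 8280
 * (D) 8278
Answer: A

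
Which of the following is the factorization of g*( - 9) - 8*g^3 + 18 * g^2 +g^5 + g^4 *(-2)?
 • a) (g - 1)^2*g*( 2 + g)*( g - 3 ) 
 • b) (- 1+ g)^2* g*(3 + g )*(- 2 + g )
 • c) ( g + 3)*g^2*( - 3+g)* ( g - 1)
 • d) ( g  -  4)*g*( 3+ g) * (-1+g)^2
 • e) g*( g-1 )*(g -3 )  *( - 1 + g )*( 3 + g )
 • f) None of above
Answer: e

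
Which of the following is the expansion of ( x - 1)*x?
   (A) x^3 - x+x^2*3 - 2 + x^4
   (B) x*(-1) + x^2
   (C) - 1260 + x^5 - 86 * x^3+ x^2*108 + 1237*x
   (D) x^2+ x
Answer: B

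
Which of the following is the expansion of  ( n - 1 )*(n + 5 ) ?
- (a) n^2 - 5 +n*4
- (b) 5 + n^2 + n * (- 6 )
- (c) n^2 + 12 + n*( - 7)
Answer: a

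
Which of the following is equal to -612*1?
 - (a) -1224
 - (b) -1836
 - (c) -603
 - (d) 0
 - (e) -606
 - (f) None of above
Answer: f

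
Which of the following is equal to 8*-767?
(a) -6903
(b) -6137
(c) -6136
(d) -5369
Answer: c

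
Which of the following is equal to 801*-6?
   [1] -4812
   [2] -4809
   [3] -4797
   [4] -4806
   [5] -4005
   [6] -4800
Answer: 4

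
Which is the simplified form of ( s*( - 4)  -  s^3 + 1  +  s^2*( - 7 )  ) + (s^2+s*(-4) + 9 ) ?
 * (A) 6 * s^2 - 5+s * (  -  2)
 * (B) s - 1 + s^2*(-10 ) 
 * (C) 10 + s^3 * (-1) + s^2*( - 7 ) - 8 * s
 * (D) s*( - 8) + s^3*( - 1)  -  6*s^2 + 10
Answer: D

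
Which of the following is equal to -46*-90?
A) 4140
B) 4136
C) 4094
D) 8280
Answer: A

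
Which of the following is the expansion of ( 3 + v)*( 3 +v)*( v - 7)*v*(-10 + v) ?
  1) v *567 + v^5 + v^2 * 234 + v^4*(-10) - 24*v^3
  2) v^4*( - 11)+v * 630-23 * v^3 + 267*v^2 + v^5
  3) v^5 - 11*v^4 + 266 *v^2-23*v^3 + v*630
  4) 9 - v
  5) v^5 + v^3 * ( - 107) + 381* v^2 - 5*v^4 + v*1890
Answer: 2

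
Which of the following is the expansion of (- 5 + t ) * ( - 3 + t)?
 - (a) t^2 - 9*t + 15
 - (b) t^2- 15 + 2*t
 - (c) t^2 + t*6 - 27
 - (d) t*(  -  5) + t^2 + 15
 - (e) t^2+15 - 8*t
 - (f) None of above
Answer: e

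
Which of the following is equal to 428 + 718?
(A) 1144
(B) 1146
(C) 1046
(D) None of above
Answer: B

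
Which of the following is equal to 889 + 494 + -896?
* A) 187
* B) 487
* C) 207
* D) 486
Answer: B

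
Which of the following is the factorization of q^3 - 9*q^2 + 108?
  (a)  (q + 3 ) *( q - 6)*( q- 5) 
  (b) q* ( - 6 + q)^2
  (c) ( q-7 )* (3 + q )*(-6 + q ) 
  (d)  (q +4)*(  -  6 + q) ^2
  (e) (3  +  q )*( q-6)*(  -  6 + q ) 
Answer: e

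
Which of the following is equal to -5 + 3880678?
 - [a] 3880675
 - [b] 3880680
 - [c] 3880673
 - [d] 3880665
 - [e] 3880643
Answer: c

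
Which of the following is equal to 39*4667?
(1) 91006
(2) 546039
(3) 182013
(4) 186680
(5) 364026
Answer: 3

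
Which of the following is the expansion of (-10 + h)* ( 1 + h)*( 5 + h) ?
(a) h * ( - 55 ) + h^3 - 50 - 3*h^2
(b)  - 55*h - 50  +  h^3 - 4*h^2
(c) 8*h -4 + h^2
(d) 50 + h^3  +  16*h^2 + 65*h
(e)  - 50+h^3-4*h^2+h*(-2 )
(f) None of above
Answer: b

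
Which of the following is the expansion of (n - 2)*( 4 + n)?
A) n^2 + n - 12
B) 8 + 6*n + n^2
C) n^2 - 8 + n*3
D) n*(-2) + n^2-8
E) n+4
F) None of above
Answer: F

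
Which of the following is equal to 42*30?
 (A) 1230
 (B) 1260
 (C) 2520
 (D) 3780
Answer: B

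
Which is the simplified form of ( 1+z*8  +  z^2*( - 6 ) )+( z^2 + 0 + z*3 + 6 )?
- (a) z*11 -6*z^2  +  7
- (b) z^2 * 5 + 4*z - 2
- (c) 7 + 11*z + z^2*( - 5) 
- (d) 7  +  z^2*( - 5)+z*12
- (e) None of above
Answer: c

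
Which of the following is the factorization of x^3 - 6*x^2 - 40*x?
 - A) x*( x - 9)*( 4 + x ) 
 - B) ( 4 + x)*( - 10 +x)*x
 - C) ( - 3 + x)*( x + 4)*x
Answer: B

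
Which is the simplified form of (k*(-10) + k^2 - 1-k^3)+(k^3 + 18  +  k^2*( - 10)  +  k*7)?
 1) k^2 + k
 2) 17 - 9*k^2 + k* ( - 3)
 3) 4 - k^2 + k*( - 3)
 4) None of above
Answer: 2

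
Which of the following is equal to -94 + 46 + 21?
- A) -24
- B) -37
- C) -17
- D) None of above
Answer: D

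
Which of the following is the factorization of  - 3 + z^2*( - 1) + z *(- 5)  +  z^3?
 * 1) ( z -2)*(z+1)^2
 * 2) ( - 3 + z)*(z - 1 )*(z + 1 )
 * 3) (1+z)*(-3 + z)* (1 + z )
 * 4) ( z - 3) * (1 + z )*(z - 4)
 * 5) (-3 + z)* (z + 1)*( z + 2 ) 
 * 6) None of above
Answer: 3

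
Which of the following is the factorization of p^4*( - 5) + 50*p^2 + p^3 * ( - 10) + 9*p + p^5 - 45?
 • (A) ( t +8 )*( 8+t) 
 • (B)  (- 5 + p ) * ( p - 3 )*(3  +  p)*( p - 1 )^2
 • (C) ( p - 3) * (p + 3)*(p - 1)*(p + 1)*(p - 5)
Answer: C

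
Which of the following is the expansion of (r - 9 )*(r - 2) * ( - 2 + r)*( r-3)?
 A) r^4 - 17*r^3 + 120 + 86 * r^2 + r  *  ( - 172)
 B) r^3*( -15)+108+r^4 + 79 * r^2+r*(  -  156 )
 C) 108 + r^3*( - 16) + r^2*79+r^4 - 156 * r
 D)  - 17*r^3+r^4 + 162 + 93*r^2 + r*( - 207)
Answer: C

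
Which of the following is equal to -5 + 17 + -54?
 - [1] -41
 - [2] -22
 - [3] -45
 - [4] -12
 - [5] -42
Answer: 5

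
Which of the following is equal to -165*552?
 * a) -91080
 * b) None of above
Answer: a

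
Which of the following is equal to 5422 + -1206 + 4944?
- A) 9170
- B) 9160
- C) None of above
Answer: B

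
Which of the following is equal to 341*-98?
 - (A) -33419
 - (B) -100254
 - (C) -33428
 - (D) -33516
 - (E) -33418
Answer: E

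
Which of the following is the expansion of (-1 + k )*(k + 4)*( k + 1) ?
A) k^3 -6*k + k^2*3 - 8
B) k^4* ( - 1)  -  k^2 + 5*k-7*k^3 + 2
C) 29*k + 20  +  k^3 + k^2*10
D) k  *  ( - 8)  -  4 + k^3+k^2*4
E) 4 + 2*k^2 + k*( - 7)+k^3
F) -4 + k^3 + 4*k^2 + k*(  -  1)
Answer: F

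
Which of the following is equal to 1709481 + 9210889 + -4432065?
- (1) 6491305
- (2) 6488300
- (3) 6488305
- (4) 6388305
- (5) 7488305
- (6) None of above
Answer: 3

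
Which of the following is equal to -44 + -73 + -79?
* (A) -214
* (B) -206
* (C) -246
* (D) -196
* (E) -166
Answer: D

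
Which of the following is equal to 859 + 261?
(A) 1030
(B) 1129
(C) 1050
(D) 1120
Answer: D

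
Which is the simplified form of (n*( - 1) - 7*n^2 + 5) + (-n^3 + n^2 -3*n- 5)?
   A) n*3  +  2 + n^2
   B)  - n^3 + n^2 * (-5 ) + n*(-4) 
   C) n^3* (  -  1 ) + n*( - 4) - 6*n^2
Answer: C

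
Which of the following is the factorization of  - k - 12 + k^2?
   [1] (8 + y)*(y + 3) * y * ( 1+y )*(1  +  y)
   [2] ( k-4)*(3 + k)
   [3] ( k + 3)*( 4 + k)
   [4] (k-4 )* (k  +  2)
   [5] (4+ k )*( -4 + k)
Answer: 2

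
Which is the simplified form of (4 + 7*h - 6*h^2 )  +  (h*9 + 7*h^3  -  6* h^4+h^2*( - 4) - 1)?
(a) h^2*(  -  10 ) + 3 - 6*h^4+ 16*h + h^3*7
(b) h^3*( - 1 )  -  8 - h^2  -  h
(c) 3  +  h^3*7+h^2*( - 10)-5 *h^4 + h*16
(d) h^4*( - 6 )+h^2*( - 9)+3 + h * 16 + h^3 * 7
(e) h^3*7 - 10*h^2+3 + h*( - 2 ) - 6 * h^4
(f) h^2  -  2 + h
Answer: a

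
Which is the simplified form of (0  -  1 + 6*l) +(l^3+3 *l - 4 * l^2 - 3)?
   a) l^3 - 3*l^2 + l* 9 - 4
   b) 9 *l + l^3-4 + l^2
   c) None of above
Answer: c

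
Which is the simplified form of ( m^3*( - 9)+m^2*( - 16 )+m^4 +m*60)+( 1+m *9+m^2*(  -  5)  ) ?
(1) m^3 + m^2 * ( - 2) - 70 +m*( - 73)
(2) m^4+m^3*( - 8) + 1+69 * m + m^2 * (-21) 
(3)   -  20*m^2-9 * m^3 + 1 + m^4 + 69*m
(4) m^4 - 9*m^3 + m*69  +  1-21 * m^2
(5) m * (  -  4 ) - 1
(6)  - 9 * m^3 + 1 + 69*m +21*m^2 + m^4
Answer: 4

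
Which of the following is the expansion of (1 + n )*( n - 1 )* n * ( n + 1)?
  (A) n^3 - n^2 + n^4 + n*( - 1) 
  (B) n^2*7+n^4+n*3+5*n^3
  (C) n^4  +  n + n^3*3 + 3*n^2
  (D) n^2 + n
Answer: A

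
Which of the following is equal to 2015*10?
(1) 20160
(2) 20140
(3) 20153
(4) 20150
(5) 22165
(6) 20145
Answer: 4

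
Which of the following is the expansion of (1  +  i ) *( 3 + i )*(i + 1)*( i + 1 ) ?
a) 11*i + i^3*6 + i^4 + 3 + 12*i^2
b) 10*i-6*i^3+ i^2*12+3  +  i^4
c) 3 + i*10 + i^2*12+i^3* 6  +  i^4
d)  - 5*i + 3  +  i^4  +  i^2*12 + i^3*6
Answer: c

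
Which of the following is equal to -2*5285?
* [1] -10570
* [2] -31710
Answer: 1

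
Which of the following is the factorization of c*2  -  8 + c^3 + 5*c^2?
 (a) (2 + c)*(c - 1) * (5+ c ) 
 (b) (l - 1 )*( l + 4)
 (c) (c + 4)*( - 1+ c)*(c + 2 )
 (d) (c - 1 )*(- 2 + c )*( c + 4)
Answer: c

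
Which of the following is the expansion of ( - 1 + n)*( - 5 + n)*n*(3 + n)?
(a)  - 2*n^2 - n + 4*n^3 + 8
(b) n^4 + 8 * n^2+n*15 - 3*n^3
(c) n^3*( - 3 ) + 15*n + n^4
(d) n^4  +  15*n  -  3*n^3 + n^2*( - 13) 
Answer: d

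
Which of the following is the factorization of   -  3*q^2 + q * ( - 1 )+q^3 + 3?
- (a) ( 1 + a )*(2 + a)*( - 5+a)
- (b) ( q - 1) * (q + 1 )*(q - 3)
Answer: b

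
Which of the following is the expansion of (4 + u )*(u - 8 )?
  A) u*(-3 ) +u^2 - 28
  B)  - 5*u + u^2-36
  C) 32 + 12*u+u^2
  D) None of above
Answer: D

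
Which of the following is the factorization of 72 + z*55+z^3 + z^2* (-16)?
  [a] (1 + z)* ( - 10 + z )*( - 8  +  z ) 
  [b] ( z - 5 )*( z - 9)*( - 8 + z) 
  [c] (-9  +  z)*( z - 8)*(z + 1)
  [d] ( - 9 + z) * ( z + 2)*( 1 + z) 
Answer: c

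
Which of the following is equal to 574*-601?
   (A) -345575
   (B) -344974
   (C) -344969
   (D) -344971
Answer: B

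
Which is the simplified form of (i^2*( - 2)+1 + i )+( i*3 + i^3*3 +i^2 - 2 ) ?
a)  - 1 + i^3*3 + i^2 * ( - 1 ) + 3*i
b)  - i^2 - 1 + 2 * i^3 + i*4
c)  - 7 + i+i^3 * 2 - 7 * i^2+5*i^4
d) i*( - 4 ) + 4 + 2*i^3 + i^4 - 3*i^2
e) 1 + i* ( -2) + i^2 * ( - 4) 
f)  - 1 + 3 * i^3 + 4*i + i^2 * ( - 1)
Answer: f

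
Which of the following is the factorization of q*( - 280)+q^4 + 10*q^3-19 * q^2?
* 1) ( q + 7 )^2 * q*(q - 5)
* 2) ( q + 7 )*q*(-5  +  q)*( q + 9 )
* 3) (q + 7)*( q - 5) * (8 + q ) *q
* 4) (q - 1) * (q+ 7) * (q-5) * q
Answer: 3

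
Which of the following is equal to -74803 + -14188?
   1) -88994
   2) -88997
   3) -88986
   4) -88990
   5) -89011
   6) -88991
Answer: 6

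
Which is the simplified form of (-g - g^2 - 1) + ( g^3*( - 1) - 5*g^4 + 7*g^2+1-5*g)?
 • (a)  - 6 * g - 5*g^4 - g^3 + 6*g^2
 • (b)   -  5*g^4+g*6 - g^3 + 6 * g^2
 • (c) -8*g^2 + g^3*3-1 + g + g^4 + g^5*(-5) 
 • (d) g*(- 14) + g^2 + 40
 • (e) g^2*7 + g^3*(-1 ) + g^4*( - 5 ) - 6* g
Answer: a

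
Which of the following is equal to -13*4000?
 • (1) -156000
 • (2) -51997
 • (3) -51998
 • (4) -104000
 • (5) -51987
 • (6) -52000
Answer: 6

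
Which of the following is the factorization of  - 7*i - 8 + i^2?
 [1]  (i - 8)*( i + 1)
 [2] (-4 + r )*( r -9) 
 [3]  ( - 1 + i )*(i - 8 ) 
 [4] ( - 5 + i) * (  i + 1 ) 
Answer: 1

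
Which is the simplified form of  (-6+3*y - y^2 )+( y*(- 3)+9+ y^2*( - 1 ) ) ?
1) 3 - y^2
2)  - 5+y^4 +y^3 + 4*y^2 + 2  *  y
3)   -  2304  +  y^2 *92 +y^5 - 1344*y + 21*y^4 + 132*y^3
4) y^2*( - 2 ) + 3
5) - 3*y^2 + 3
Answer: 4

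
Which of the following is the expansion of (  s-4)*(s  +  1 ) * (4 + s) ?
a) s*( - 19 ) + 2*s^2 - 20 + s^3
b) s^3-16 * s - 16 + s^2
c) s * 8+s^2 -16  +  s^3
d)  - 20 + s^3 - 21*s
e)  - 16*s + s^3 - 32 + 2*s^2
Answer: b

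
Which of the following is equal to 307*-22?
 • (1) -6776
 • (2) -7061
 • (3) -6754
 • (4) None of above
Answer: 3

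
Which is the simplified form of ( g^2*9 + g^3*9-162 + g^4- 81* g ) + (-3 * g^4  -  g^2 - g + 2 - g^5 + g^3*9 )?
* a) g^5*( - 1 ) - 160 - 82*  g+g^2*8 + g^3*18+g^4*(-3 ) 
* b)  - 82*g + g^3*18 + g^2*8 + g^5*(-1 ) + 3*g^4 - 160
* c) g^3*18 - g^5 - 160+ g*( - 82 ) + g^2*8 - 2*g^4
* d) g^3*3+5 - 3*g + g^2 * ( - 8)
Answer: c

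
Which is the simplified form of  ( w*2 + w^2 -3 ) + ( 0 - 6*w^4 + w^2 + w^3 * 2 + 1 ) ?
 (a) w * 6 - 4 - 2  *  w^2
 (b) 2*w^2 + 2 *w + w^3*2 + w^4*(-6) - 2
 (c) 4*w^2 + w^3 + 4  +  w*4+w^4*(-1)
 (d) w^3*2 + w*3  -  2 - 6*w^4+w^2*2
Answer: b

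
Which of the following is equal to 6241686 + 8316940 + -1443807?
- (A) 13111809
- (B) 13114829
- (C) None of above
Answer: C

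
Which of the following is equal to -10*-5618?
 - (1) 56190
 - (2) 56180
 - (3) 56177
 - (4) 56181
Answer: 2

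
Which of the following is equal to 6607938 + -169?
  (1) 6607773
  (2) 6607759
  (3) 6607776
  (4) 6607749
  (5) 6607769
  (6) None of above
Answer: 5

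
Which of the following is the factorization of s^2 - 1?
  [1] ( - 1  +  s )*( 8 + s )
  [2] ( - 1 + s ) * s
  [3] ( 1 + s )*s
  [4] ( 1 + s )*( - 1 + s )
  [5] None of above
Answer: 4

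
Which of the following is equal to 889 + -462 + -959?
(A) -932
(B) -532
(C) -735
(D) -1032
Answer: B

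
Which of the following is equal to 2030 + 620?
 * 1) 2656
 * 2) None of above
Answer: 2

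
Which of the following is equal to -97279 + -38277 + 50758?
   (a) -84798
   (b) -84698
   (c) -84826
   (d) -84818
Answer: a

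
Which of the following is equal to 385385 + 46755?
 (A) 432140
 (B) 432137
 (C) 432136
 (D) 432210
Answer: A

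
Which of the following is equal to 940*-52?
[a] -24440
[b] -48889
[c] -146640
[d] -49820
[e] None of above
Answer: e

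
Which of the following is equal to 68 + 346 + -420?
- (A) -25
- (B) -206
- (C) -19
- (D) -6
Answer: D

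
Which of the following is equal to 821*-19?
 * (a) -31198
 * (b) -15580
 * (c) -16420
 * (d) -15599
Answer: d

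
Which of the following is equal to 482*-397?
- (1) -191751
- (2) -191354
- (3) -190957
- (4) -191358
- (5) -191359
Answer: 2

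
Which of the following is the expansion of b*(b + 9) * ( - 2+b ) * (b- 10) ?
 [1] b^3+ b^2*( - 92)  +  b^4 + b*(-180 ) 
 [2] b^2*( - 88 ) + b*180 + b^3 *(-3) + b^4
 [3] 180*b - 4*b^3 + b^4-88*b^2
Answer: 2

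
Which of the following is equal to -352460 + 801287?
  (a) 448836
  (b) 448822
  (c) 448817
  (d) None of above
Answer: d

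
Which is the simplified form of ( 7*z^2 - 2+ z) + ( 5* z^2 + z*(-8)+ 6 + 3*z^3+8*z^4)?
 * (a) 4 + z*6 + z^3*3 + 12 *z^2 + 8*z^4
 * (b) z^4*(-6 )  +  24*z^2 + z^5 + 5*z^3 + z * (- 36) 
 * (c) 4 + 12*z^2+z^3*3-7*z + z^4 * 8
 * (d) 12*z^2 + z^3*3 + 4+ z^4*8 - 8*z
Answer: c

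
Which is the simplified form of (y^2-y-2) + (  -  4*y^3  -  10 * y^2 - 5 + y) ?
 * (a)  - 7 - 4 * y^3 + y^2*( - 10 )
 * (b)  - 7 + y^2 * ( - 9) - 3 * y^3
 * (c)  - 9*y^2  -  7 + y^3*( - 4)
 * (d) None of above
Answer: c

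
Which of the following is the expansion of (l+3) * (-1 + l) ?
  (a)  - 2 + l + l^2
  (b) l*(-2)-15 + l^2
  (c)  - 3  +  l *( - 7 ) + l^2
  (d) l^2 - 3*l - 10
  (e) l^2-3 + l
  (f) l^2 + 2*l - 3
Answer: f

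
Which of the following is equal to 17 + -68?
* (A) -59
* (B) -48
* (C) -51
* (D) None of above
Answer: C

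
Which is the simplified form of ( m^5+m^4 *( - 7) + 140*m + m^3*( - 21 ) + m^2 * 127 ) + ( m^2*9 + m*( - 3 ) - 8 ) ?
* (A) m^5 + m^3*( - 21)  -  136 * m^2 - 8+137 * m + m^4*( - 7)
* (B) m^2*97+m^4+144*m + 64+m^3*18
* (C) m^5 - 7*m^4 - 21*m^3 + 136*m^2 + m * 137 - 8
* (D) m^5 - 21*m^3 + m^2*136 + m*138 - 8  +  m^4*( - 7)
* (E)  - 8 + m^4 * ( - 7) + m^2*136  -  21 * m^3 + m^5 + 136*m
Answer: C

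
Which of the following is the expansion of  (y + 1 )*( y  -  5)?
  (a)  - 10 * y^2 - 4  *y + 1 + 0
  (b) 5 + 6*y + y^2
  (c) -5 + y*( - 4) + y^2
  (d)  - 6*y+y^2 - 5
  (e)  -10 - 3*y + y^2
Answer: c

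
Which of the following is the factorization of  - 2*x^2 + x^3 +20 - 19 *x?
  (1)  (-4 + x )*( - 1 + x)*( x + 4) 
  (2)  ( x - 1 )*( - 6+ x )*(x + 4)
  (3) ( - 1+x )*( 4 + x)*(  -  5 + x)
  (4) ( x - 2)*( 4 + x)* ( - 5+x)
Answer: 3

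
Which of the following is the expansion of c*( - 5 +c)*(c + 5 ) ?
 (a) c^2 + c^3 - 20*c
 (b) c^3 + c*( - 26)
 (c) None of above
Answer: c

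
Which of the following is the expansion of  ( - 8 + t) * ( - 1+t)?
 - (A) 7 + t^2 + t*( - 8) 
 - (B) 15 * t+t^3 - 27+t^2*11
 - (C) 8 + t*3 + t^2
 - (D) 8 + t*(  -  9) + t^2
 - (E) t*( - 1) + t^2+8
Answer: D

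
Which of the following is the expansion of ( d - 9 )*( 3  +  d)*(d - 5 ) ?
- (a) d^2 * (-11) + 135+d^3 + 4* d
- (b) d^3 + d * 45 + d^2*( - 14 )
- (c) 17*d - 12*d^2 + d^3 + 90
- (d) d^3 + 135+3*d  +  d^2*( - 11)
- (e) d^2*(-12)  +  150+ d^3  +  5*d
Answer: d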